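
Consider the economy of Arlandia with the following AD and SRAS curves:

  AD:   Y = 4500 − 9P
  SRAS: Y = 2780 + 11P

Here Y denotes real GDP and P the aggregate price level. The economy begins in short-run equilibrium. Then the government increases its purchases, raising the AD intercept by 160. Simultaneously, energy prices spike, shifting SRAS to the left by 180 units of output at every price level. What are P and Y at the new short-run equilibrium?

P = 103, Y = 3733

After both shocks: AD is Y = 4660 − 9P and SRAS is Y = 2600 + 11P.
Setting them equal: 2060 = 20P, so P = 103.
Y = 4660 − 9·103 = 3733.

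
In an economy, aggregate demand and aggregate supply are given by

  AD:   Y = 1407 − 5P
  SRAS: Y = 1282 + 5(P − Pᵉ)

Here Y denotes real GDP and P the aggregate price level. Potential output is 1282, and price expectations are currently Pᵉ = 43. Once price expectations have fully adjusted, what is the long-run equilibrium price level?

Long-run P = 25

Short run: with Pᵉ = 43, SRAS is Y = 1067 + 5P. Setting AD = SRAS gives 340 = 10P, so P = 34 and Y = 1407 − 5·34 = 1237.
Output 1237 is below potential 1282, so over time expected prices fall and SRAS shifts right until Y returns to 1282.
Long run: Y = 1282 on the AD curve gives 1282 = 1407 − 5P, so P = 25.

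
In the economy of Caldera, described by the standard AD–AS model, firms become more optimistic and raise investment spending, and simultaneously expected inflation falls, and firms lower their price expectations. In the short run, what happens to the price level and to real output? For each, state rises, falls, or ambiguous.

Price level: ambiguous; output: rises

The first event is a positive demand shock: AD shifts right, which by itself pushes P up and Y up.
The second is a favourable supply shock: SRAS shifts right, which by itself pushes P down and Y up.
The two shocks push P in opposite directions, so the effect on P is ambiguous. Both shocks push Y up, so Y rises.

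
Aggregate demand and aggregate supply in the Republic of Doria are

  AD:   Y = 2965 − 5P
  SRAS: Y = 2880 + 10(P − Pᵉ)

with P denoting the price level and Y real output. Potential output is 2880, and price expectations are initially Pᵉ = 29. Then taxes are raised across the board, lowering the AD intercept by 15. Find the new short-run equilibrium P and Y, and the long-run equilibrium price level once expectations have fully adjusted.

Short run: P = 24, Y = 2830. Long run: P = 14.

AD shifts left: new AD is Y = 2950 − 5P. With Pᵉ = 29, SRAS is Y = 2590 + 10P.
Short run: 2950 − 5P = 2590 + 10P gives 360 = 15P, so P = 24 and Y = 2950 − 5·24 = 2830.
Y = 2830 is below potential 2880; expectations adjust and SRAS shifts right until Y = 2880.
Long run: on the new AD curve, 2880 = 2950 − 5P gives P = 14.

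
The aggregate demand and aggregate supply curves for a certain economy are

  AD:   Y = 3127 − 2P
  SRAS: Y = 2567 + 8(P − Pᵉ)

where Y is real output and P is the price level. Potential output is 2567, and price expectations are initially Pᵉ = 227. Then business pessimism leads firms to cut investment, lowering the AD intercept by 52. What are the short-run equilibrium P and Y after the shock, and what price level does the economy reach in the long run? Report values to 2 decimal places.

Short run: P = 232.40, Y = 2610.20. Long run: P = 254.00.

AD shifts left: new AD is Y = 3075 − 2P. With Pᵉ = 227, SRAS is Y = 751 + 8P.
Short run: 3075 − 2P = 751 + 8P gives 2324 = 10P, so P = 232.40 and Y = 3075 − 2P = 2610.20.
Y = 2610.20 is above potential 2567; expectations adjust and SRAS shifts left until Y = 2567.
Long run: on the new AD curve, 2567 = 3075 − 2P gives P = 254.00.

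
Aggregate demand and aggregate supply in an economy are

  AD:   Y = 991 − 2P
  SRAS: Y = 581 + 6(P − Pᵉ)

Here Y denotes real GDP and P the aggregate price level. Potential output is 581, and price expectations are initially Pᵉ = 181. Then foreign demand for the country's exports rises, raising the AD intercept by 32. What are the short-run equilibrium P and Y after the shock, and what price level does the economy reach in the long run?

Short run: P = 191, Y = 641. Long run: P = 221.

AD shifts right: new AD is Y = 1023 − 2P. With Pᵉ = 181, SRAS is Y = 6P − 505.
Short run: 1023 − 2P = 6P − 505 gives 1528 = 8P, so P = 191 and Y = 1023 − 2·191 = 641.
Y = 641 is above potential 581; expectations adjust and SRAS shifts left until Y = 581.
Long run: on the new AD curve, 581 = 1023 − 2P gives P = 221.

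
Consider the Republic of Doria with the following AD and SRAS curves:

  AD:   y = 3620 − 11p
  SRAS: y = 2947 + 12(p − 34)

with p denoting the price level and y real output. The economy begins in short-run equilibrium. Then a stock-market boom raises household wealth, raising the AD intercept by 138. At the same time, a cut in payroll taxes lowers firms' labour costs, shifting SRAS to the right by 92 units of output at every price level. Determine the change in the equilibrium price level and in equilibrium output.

Δp = +2, Δy = +116

After both shocks: AD is y = 3758 − 11p and SRAS is y = 2631 + 12p.
Setting them equal: 1127 = 23p, so p = 49.
y = 3758 − 11·49 = 3219.
Initially p = 47, y = 3103, so Δp = +2 and Δy = +116.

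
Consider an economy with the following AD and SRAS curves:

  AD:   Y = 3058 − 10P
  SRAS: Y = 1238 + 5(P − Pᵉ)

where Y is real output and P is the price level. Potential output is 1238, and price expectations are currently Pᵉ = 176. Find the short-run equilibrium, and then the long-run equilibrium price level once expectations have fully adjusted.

Short run: P = 180, Y = 1258. Long run: P = 182.

Short run: with Pᵉ = 176, SRAS is Y = 358 + 5P. Setting AD = SRAS gives 2700 = 15P, so P = 180 and Y = 3058 − 10·180 = 1258.
Output 1258 is above potential 1238, so over time expected prices rise and SRAS shifts left until Y returns to 1238.
Long run: Y = 1238 on the AD curve gives 1238 = 3058 − 10P, so P = 182.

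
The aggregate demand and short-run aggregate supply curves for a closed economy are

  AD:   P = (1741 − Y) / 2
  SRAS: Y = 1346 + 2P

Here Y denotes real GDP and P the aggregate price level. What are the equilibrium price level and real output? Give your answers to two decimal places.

P = 98.75, Y = 1543.50

Rearrange AD to Y = 1741 − 2P.
Set AD = SRAS: 1741 − 2P = 1346 + 2P, so 395 = 4P and P = 98.75.
Substituting into AD, Y = 1741 − 2P = 1543.50.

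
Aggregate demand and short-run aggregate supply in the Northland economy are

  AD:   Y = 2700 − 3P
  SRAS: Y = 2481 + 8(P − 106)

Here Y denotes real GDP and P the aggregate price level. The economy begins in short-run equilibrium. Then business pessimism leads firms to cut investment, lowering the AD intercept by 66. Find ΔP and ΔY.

This is a negative demand shock: AD shifts left.
New AD: Y = 2634 − 3P.
SRAS can be written Y = 1633 + 8P.
Set AD = SRAS: 2634 − 3P = 1633 + 8P, so 1001 = 11P and P = 91.
Y = 2634 − 3·91 = 2361.
Initially P = 97, Y = 2409, so ΔP = -6 and ΔY = -48.

ΔP = -6, ΔY = -48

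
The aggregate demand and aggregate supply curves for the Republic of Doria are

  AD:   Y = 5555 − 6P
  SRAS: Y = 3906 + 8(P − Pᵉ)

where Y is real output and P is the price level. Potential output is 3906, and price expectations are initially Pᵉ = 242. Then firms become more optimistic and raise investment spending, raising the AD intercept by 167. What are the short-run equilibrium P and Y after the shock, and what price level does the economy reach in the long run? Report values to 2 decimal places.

Short run: P = 268.00, Y = 4114.00. Long run: P = 302.67.

AD shifts right: new AD is Y = 5722 − 6P. With Pᵉ = 242, SRAS is Y = 1970 + 8P.
Short run: 5722 − 6P = 1970 + 8P gives 3752 = 14P, so P = 268.00 and Y = 5722 − 6P = 4114.00.
Y = 4114.00 is above potential 3906; expectations adjust and SRAS shifts left until Y = 3906.
Long run: on the new AD curve, 3906 = 5722 − 6P gives P = 302.67.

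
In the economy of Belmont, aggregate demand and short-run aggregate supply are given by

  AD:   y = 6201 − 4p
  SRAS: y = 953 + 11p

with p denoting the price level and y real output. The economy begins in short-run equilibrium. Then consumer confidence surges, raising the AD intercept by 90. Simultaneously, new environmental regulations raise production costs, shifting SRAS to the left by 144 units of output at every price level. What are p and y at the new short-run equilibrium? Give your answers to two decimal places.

p = 365.47, y = 4829.13

After both shocks: AD is y = 6291 − 4p and SRAS is y = 809 + 11p.
Setting them equal: 5482 = 15p, so p = 365.47.
Substituting into AD, y = 4829.13.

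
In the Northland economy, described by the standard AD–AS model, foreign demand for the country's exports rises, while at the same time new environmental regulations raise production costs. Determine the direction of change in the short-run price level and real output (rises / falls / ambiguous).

Price level: rises; output: ambiguous

The first event is a positive demand shock: AD shifts right, which by itself pushes P up and Y up.
The second is an adverse supply shock: SRAS shifts left, which by itself pushes P up and Y down.
Both shocks push P up, so P rises. The two shocks push Y in opposite directions, so the effect on Y is ambiguous.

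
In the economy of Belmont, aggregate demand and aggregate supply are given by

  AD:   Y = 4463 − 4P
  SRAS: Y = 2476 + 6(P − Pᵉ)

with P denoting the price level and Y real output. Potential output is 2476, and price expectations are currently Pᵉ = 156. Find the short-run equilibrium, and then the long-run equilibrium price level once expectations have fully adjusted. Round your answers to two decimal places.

Short run: P = 292.30, Y = 3293.80. Long run: P = 496.75.

Short run: with Pᵉ = 156, SRAS is Y = 1540 + 6P. Setting AD = SRAS gives 2923 = 10P, so P = 292.30 and Y = 4463 − 4P = 3293.80.
Output 3293.80 is above potential 2476, so over time expected prices rise and SRAS shifts left until Y returns to 2476.
Long run: Y = 2476 on the AD curve gives 2476 = 4463 − 4P, so P = 496.75.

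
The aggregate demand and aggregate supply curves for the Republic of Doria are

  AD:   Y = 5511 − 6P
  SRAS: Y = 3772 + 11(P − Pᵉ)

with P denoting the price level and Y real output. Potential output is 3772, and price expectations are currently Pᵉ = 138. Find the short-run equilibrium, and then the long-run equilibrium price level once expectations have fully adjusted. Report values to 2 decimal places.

Short run: with Pᵉ = 138, SRAS is Y = 2254 + 11P. Setting AD = SRAS gives 3257 = 17P, so P = 191.59 and Y = 5511 − 6P = 4361.47.
Output 4361.47 is above potential 3772, so over time expected prices rise and SRAS shifts left until Y returns to 3772.
Long run: Y = 3772 on the AD curve gives 3772 = 5511 − 6P, so P = 289.83.

Short run: P = 191.59, Y = 4361.47. Long run: P = 289.83.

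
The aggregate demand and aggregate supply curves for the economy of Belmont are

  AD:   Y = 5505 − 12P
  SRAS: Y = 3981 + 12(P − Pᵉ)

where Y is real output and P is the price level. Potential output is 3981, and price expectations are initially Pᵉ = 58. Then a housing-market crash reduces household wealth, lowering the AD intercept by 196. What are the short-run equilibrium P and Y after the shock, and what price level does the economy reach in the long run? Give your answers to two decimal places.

Short run: P = 84.33, Y = 4297.00. Long run: P = 110.67.

AD shifts left: new AD is Y = 5309 − 12P. With Pᵉ = 58, SRAS is Y = 3285 + 12P.
Short run: 5309 − 12P = 3285 + 12P gives 2024 = 24P, so P = 84.33 and Y = 5309 − 12P = 4297.00.
Y = 4297.00 is above potential 3981; expectations adjust and SRAS shifts left until Y = 3981.
Long run: on the new AD curve, 3981 = 5309 − 12P gives P = 110.67.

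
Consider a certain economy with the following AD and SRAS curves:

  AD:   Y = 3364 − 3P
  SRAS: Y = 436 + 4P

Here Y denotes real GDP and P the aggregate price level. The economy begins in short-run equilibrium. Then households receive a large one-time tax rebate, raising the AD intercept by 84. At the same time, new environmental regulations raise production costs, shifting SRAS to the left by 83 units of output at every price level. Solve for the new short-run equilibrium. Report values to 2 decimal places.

After both shocks: AD is Y = 3448 − 3P and SRAS is Y = 353 + 4P.
Setting them equal: 3095 = 7P, so P = 442.14.
Substituting into AD, Y = 2121.57.

P = 442.14, Y = 2121.57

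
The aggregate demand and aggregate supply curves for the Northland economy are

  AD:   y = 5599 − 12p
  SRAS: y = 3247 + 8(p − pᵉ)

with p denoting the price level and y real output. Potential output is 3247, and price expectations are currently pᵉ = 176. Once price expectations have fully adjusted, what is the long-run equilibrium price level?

Short run: with pᵉ = 176, SRAS is y = 1839 + 8p. Setting AD = SRAS gives 3760 = 20p, so p = 188 and y = 5599 − 12·188 = 3343.
Output 3343 is above potential 3247, so over time expected prices rise and SRAS shifts left until y returns to 3247.
Long run: y = 3247 on the AD curve gives 3247 = 5599 − 12p, so p = 196.

Long-run p = 196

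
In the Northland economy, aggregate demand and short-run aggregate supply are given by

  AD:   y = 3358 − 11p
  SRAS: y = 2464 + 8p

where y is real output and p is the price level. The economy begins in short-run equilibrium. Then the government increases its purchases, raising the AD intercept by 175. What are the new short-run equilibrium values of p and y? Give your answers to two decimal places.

p = 56.26, y = 2914.11

This is a positive demand shock: AD shifts right.
New AD: y = 3533 − 11p.
Set AD = SRAS: 3533 − 11p = 2464 + 8p, so 1069 = 19p and p = 56.26.
Substituting into AD, y = 2914.11.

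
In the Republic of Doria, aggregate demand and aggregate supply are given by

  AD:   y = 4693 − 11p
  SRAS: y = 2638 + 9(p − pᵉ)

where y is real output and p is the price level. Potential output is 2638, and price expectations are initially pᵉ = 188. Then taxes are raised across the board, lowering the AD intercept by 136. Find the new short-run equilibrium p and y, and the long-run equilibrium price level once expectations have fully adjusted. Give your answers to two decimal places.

Short run: p = 180.55, y = 2570.95. Long run: p = 174.45.

AD shifts left: new AD is y = 4557 − 11p. With pᵉ = 188, SRAS is y = 946 + 9p.
Short run: 4557 − 11p = 946 + 9p gives 3611 = 20p, so p = 180.55 and y = 4557 − 11p = 2570.95.
y = 2570.95 is below potential 2638; expectations adjust and SRAS shifts right until y = 2638.
Long run: on the new AD curve, 2638 = 4557 − 11p gives p = 174.45.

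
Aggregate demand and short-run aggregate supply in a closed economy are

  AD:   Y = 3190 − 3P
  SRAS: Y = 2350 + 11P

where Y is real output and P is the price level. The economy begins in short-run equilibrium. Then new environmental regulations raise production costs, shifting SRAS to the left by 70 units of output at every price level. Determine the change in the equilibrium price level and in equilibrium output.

ΔP = +5, ΔY = -15

This is a negative supply shock: SRAS shifts left.
New SRAS: Y = 2280 + 11P.
Set AD = SRAS: 3190 − 3P = 2280 + 11P, so 910 = 14P and P = 65.
Y = 3190 − 3·65 = 2995.
Initially P = 60, Y = 3010, so ΔP = +5 and ΔY = -15.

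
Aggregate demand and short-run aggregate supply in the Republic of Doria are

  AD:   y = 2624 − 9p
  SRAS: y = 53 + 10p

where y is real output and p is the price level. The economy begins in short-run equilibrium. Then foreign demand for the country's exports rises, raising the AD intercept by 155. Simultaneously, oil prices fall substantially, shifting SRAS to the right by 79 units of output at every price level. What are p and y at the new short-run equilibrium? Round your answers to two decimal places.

p = 139.32, y = 1525.16

After both shocks: AD is y = 2779 − 9p and SRAS is y = 132 + 10p.
Setting them equal: 2647 = 19p, so p = 139.32.
Substituting into AD, y = 1525.16.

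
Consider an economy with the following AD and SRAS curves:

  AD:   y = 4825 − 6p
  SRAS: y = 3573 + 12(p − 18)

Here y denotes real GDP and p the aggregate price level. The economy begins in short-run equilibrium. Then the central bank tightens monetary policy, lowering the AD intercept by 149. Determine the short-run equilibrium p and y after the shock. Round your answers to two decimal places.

This is a negative demand shock: AD shifts left.
New AD: y = 4676 − 6p.
SRAS can be written y = 3357 + 12p.
Set AD = SRAS: 4676 − 6p = 3357 + 12p, so 1319 = 18p and p = 73.28.
Substituting into AD, y = 4236.33.

p = 73.28, y = 4236.33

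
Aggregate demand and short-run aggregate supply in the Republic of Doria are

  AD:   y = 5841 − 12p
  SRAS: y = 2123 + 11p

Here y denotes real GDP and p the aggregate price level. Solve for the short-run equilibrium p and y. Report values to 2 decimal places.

p = 161.65, y = 3901.17

Set AD = SRAS: 5841 − 12p = 2123 + 11p, so 3718 = 23p and p = 161.65.
Substituting into AD, y = 5841 − 12p = 3901.17.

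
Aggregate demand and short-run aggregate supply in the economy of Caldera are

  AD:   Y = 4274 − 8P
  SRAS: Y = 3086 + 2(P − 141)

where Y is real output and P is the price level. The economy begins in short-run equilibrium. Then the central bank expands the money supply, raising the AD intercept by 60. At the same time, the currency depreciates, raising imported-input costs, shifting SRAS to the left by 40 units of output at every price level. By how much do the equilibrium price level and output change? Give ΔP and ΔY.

ΔP = +10, ΔY = -20

After both shocks: AD is Y = 4334 − 8P and SRAS is Y = 2764 + 2P.
Setting them equal: 1570 = 10P, so P = 157.
Y = 4334 − 8·157 = 3078.
Initially P = 147, Y = 3098, so ΔP = +10 and ΔY = -20.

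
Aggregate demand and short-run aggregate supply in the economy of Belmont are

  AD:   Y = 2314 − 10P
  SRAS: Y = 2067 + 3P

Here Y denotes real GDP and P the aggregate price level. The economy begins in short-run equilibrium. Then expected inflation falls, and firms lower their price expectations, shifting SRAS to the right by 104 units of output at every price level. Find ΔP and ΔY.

This is a positive supply shock: SRAS shifts right.
New SRAS: Y = 2171 + 3P.
Set AD = SRAS: 2314 − 10P = 2171 + 3P, so 143 = 13P and P = 11.
Y = 2314 − 10·11 = 2204.
Initially P = 19, Y = 2124, so ΔP = -8 and ΔY = +80.

ΔP = -8, ΔY = +80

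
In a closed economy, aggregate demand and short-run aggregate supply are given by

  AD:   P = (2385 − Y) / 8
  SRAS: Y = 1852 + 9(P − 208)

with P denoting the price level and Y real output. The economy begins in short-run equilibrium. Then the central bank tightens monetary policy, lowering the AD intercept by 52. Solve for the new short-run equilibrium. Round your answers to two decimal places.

P = 138.41, Y = 1225.71

This is a negative demand shock: AD shifts left.
New AD: Y = 2333 − 8P.
SRAS can be written Y = 9P − 20.
Set AD = SRAS: 2333 − 8P = 9P − 20, so 2353 = 17P and P = 138.41.
Substituting into AD, Y = 1225.71.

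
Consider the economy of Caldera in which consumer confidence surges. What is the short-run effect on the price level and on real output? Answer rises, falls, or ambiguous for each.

This is a positive demand shock: AD shifts right.
Moving along the upward-sloping SRAS curve, P rises and Y rises.

Price level: rises; output: rises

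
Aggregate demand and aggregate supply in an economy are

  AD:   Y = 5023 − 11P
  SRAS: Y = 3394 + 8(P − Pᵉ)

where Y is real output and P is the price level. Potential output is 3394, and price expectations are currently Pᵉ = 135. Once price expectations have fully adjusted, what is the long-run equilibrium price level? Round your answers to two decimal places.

Short run: with Pᵉ = 135, SRAS is Y = 2314 + 8P. Setting AD = SRAS gives 2709 = 19P, so P = 142.58 and Y = 5023 − 11P = 3454.63.
Output 3454.63 is above potential 3394, so over time expected prices rise and SRAS shifts left until Y returns to 3394.
Long run: Y = 3394 on the AD curve gives 3394 = 5023 − 11P, so P = 148.09.

Long-run P = 148.09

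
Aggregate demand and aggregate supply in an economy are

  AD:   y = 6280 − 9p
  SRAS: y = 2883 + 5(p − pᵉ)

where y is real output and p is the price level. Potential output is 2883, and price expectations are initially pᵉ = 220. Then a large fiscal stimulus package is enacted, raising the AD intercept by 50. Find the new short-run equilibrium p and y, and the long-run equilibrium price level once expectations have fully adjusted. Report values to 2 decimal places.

AD shifts right: new AD is y = 6330 − 9p. With pᵉ = 220, SRAS is y = 1783 + 5p.
Short run: 6330 − 9p = 1783 + 5p gives 4547 = 14p, so p = 324.79 and y = 6330 − 9p = 3406.93.
y = 3406.93 is above potential 2883; expectations adjust and SRAS shifts left until y = 2883.
Long run: on the new AD curve, 2883 = 6330 − 9p gives p = 383.00.

Short run: p = 324.79, y = 3406.93. Long run: p = 383.00.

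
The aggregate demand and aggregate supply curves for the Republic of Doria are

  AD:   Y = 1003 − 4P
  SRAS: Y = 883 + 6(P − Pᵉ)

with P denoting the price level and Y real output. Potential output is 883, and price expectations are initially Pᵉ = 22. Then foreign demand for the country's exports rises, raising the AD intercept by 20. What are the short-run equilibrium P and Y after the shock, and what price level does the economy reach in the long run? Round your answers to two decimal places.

Short run: P = 27.20, Y = 914.20. Long run: P = 35.00.

AD shifts right: new AD is Y = 1023 − 4P. With Pᵉ = 22, SRAS is Y = 751 + 6P.
Short run: 1023 − 4P = 751 + 6P gives 272 = 10P, so P = 27.20 and Y = 1023 − 4P = 914.20.
Y = 914.20 is above potential 883; expectations adjust and SRAS shifts left until Y = 883.
Long run: on the new AD curve, 883 = 1023 − 4P gives P = 35.00.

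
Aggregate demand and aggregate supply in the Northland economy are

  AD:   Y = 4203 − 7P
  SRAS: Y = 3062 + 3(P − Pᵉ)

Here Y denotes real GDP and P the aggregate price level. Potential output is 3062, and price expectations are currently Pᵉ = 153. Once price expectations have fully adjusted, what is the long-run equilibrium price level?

Long-run P = 163

Short run: with Pᵉ = 153, SRAS is Y = 2603 + 3P. Setting AD = SRAS gives 1600 = 10P, so P = 160 and Y = 4203 − 7·160 = 3083.
Output 3083 is above potential 3062, so over time expected prices rise and SRAS shifts left until Y returns to 3062.
Long run: Y = 3062 on the AD curve gives 3062 = 4203 − 7P, so P = 163.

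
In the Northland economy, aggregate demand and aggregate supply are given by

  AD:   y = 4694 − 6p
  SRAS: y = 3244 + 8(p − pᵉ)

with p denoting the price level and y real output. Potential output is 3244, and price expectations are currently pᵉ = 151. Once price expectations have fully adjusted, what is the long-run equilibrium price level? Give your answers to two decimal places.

Short run: with pᵉ = 151, SRAS is y = 2036 + 8p. Setting AD = SRAS gives 2658 = 14p, so p = 189.86 and y = 4694 − 6p = 3554.86.
Output 3554.86 is above potential 3244, so over time expected prices rise and SRAS shifts left until y returns to 3244.
Long run: y = 3244 on the AD curve gives 3244 = 4694 − 6p, so p = 241.67.

Long-run p = 241.67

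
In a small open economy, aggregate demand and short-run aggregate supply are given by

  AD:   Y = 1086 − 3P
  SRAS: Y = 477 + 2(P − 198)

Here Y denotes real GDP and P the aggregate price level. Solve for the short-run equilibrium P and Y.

P = 201, Y = 483

Write SRAS as Y = 477 + 2P − 396 = 81 + 2P.
Set AD = SRAS: 1086 − 3P = 81 + 2P, so 1005 = 5P and P = 201.
Then Y = 1086 − 3·201 = 483.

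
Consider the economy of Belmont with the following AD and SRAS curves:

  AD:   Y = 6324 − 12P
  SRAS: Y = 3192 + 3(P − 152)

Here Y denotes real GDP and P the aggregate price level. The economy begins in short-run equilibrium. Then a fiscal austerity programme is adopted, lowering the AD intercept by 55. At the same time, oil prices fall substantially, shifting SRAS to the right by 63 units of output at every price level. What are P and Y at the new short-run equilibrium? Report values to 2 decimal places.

After both shocks: AD is Y = 6269 − 12P and SRAS is Y = 2799 + 3P.
Setting them equal: 3470 = 15P, so P = 231.33.
Substituting into AD, Y = 3493.00.

P = 231.33, Y = 3493.00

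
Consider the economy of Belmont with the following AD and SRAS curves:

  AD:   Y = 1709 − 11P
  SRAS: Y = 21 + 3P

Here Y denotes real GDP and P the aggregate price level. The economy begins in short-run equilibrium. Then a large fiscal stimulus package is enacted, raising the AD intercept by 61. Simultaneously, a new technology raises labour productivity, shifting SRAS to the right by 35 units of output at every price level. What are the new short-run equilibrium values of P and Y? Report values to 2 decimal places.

After both shocks: AD is Y = 1770 − 11P and SRAS is Y = 56 + 3P.
Setting them equal: 1714 = 14P, so P = 122.43.
Substituting into AD, Y = 423.29.

P = 122.43, Y = 423.29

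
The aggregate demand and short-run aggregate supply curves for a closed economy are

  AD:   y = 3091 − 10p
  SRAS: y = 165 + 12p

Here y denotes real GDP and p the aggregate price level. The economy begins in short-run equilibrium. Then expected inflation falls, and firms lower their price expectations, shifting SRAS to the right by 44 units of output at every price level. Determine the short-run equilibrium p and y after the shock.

p = 131, y = 1781

This is a positive supply shock: SRAS shifts right.
New SRAS: y = 209 + 12p.
Set AD = SRAS: 3091 − 10p = 209 + 12p, so 2882 = 22p and p = 131.
y = 3091 − 10·131 = 1781.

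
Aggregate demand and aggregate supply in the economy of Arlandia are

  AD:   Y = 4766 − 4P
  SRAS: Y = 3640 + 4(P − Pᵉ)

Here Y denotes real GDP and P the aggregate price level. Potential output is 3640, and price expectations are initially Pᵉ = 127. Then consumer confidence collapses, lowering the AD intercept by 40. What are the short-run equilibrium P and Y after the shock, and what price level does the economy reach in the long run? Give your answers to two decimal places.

AD shifts left: new AD is Y = 4726 − 4P. With Pᵉ = 127, SRAS is Y = 3132 + 4P.
Short run: 4726 − 4P = 3132 + 4P gives 1594 = 8P, so P = 199.25 and Y = 4726 − 4P = 3929.00.
Y = 3929.00 is above potential 3640; expectations adjust and SRAS shifts left until Y = 3640.
Long run: on the new AD curve, 3640 = 4726 − 4P gives P = 271.50.

Short run: P = 199.25, Y = 3929.00. Long run: P = 271.50.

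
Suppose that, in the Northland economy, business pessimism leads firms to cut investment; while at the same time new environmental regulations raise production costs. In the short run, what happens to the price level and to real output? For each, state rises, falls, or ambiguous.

The first event is a negative demand shock: AD shifts left, which by itself pushes P down and Y down.
The second is an adverse supply shock: SRAS shifts left, which by itself pushes P up and Y down.
The two shocks push P in opposite directions, so the effect on P is ambiguous. Both shocks push Y down, so Y falls.

Price level: ambiguous; output: falls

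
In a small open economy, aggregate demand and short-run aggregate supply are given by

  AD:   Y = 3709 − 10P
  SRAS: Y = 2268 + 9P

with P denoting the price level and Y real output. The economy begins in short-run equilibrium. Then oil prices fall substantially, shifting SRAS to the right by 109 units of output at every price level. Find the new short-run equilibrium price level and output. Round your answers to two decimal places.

P = 70.11, Y = 3007.95

This is a positive supply shock: SRAS shifts right.
New SRAS: Y = 2377 + 9P.
Set AD = SRAS: 3709 − 10P = 2377 + 9P, so 1332 = 19P and P = 70.11.
Substituting into AD, Y = 3007.95.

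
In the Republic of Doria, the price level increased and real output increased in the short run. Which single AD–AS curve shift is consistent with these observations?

AD shifted right

P rose and Y rose. An AD shift moves P and Y in the same direction; an SRAS shift moves them in opposite directions.
Here P and Y moved in the same direction, so the AD curve shifted.
Since Y rose, AD shifted right.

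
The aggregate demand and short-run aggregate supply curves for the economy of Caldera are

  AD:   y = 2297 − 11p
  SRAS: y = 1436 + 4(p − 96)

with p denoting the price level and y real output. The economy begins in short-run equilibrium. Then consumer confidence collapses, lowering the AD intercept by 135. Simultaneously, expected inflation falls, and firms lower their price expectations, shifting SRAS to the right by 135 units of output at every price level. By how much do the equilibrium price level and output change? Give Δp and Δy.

Δp = -18, Δy = +63

After both shocks: AD is y = 2162 − 11p and SRAS is y = 1187 + 4p.
Setting them equal: 975 = 15p, so p = 65.
y = 2162 − 11·65 = 1447.
Initially p = 83, y = 1384, so Δp = -18 and Δy = +63.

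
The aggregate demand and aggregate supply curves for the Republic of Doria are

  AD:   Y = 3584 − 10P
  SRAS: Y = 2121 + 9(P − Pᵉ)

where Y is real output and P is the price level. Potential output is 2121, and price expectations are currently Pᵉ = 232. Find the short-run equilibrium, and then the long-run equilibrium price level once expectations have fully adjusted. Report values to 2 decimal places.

Short run: with Pᵉ = 232, SRAS is Y = 33 + 9P. Setting AD = SRAS gives 3551 = 19P, so P = 186.89 and Y = 3584 − 10P = 1715.05.
Output 1715.05 is below potential 2121, so over time expected prices fall and SRAS shifts right until Y returns to 2121.
Long run: Y = 2121 on the AD curve gives 2121 = 3584 − 10P, so P = 146.30.

Short run: P = 186.89, Y = 1715.05. Long run: P = 146.30.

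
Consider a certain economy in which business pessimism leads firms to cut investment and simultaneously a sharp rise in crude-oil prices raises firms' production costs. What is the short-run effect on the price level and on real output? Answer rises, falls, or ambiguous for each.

Price level: ambiguous; output: falls

The first event is a negative demand shock: AD shifts left, which by itself pushes P down and Y down.
The second is an adverse supply shock: SRAS shifts left, which by itself pushes P up and Y down.
The two shocks push P in opposite directions, so the effect on P is ambiguous. Both shocks push Y down, so Y falls.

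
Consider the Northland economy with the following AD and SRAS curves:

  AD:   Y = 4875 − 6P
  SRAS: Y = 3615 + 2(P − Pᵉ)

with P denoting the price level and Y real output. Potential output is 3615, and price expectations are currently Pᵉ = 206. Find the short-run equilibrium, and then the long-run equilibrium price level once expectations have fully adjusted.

Short run: with Pᵉ = 206, SRAS is Y = 3203 + 2P. Setting AD = SRAS gives 1672 = 8P, so P = 209 and Y = 4875 − 6·209 = 3621.
Output 3621 is above potential 3615, so over time expected prices rise and SRAS shifts left until Y returns to 3615.
Long run: Y = 3615 on the AD curve gives 3615 = 4875 − 6P, so P = 210.

Short run: P = 209, Y = 3621. Long run: P = 210.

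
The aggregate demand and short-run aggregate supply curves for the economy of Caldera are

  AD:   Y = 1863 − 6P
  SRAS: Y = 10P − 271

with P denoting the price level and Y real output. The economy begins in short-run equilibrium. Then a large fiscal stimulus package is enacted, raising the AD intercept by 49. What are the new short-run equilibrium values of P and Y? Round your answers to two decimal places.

This is a positive demand shock: AD shifts right.
New AD: Y = 1912 − 6P.
Set AD = SRAS: 1912 − 6P = 10P − 271, so 2183 = 16P and P = 136.44.
Substituting into AD, Y = 1093.38.

P = 136.44, Y = 1093.38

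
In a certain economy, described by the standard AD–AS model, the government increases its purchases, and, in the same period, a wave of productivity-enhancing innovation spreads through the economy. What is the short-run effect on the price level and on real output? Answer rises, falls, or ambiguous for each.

Price level: ambiguous; output: rises

The first event is a positive demand shock: AD shifts right, which by itself pushes P up and Y up.
The second is a favourable supply shock: SRAS shifts right, which by itself pushes P down and Y up.
The two shocks push P in opposite directions, so the effect on P is ambiguous. Both shocks push Y up, so Y rises.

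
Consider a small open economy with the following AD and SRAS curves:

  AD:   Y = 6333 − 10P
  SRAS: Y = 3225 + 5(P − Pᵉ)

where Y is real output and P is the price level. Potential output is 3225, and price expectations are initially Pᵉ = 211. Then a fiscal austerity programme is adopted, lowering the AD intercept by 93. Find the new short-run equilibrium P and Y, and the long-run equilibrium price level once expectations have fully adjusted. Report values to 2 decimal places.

AD shifts left: new AD is Y = 6240 − 10P. With Pᵉ = 211, SRAS is Y = 2170 + 5P.
Short run: 6240 − 10P = 2170 + 5P gives 4070 = 15P, so P = 271.33 and Y = 6240 − 10P = 3526.67.
Y = 3526.67 is above potential 3225; expectations adjust and SRAS shifts left until Y = 3225.
Long run: on the new AD curve, 3225 = 6240 − 10P gives P = 301.50.

Short run: P = 271.33, Y = 3526.67. Long run: P = 301.50.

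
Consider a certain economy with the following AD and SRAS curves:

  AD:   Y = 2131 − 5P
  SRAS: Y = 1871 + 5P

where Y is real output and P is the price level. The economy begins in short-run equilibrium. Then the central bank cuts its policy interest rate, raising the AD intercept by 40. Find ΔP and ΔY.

ΔP = +4, ΔY = +20

This is a positive demand shock: AD shifts right.
New AD: Y = 2171 − 5P.
Set AD = SRAS: 2171 − 5P = 1871 + 5P, so 300 = 10P and P = 30.
Y = 2171 − 5·30 = 2021.
Initially P = 26, Y = 2001, so ΔP = +4 and ΔY = +20.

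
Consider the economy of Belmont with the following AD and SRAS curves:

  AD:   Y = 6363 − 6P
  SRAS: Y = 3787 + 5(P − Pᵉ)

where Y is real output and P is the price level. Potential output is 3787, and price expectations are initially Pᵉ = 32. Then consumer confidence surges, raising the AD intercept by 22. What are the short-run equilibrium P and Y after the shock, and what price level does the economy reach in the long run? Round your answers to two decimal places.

AD shifts right: new AD is Y = 6385 − 6P. With Pᵉ = 32, SRAS is Y = 3627 + 5P.
Short run: 6385 − 6P = 3627 + 5P gives 2758 = 11P, so P = 250.73 and Y = 6385 − 6P = 4880.64.
Y = 4880.64 is above potential 3787; expectations adjust and SRAS shifts left until Y = 3787.
Long run: on the new AD curve, 3787 = 6385 − 6P gives P = 433.00.

Short run: P = 250.73, Y = 4880.64. Long run: P = 433.00.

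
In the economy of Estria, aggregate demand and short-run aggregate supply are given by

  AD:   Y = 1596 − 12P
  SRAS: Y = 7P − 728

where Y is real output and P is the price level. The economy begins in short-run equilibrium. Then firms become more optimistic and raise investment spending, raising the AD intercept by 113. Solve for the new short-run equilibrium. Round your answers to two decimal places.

This is a positive demand shock: AD shifts right.
New AD: Y = 1709 − 12P.
Set AD = SRAS: 1709 − 12P = 7P − 728, so 2437 = 19P and P = 128.26.
Substituting into AD, Y = 169.84.

P = 128.26, Y = 169.84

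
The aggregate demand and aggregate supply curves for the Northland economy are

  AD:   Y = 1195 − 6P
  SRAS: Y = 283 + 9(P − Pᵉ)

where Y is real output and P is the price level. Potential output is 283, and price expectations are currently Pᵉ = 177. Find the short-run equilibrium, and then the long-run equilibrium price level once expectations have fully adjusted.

Short run: P = 167, Y = 193. Long run: P = 152.

Short run: with Pᵉ = 177, SRAS is Y = 9P − 1310. Setting AD = SRAS gives 2505 = 15P, so P = 167 and Y = 1195 − 6·167 = 193.
Output 193 is below potential 283, so over time expected prices fall and SRAS shifts right until Y returns to 283.
Long run: Y = 283 on the AD curve gives 283 = 1195 − 6P, so P = 152.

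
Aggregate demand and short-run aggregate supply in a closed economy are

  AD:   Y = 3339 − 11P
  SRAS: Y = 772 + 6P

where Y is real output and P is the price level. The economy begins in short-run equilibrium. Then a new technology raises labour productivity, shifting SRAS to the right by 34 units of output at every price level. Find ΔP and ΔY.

This is a positive supply shock: SRAS shifts right.
New SRAS: Y = 806 + 6P.
Set AD = SRAS: 3339 − 11P = 806 + 6P, so 2533 = 17P and P = 149.
Y = 3339 − 11·149 = 1700.
Initially P = 151, Y = 1678, so ΔP = -2 and ΔY = +22.

ΔP = -2, ΔY = +22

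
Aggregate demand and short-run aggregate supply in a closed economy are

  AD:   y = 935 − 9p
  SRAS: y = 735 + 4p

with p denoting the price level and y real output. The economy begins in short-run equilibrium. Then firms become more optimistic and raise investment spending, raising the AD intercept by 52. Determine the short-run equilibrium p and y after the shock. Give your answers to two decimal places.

This is a positive demand shock: AD shifts right.
New AD: y = 987 − 9p.
Set AD = SRAS: 987 − 9p = 735 + 4p, so 252 = 13p and p = 19.38.
Substituting into AD, y = 812.54.

p = 19.38, y = 812.54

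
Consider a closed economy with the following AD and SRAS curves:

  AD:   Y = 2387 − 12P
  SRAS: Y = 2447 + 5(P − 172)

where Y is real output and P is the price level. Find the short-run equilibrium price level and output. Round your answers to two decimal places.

P = 47.06, Y = 1822.29

Write SRAS as Y = 2447 + 5P − 860 = 1587 + 5P.
Set AD = SRAS: 2387 − 12P = 1587 + 5P, so 800 = 17P and P = 47.06.
Substituting into AD, Y = 2387 − 12P = 1822.29.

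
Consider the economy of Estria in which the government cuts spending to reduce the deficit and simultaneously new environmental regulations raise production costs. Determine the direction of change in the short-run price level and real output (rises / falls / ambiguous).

Price level: ambiguous; output: falls

The first event is a negative demand shock: AD shifts left, which by itself pushes P down and Y down.
The second is an adverse supply shock: SRAS shifts left, which by itself pushes P up and Y down.
The two shocks push P in opposite directions, so the effect on P is ambiguous. Both shocks push Y down, so Y falls.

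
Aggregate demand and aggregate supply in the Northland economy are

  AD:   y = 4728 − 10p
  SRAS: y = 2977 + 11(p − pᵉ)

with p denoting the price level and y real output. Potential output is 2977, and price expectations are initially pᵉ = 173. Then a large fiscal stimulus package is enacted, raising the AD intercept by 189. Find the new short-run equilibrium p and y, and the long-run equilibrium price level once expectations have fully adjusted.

AD shifts right: new AD is y = 4917 − 10p. With pᵉ = 173, SRAS is y = 1074 + 11p.
Short run: 4917 − 10p = 1074 + 11p gives 3843 = 21p, so p = 183 and y = 4917 − 10·183 = 3087.
y = 3087 is above potential 2977; expectations adjust and SRAS shifts left until y = 2977.
Long run: on the new AD curve, 2977 = 4917 − 10p gives p = 194.

Short run: p = 183, y = 3087. Long run: p = 194.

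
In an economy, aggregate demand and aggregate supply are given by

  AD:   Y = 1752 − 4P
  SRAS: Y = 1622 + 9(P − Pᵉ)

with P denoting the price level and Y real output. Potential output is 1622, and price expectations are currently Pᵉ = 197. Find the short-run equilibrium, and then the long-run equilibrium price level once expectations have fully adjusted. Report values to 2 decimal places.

Short run: with Pᵉ = 197, SRAS is Y = 9P − 151. Setting AD = SRAS gives 1903 = 13P, so P = 146.38 and Y = 1752 − 4P = 1166.46.
Output 1166.46 is below potential 1622, so over time expected prices fall and SRAS shifts right until Y returns to 1622.
Long run: Y = 1622 on the AD curve gives 1622 = 1752 − 4P, so P = 32.50.

Short run: P = 146.38, Y = 1166.46. Long run: P = 32.50.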